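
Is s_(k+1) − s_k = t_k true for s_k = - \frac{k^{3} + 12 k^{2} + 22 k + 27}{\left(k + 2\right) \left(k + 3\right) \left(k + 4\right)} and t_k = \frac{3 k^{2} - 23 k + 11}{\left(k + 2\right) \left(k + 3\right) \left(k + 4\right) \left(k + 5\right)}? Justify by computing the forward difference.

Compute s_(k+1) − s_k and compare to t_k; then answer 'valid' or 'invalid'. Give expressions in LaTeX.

valid (s_(k+1) − s_k reduces to t_k)

s_(k+1) = (-22*k - (k + 1)**3 - 12*(k + 1)**2 - 49)/((k + 3)*(k + 4)*(k + 5))
s_(k+1) − s_k = (3*k**2 - 23*k + 11)/(k**4 + 14*k**3 + 71*k**2 + 154*k + 120)
(s_(k+1) − s_k) − t_k = 0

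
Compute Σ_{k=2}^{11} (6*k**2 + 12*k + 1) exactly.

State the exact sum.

r(k) = (6*k**2 + 24*k + 19)/(6*k**2 + 12*k + 1) after simplifying.
A = 1, B = 1, C = k**2 + 2*k + 1/6.
Set up (1)·f(k+1) − (1)·f(k) − (k**2 + 2*k + 1/6) = 0.
d = 3 from the (0,0,2) case.
Coefficient equations give f(k) = k*(2*k**2 + 3*k - 4)/6.
So s_k = (B(k−1)f/C)·t_k = (k*(2*k**2 + 3*k - 4)/(6*k**2 + 12*k + 1))·t_k = k*(2*k**2 + 3*k - 4).
Check: Δs_k = 6*k**2 + 12*k + 1. ✓
Sum = s_(12) − s_(2); s_(12) = 3840, s_(2) = 20 ⇒ 3820.

Σ = 3820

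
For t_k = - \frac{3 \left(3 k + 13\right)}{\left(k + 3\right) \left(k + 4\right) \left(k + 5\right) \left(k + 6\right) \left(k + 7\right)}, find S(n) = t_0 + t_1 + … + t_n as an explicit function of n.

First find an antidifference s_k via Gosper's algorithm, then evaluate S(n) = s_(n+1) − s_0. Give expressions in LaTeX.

S(n) = \frac{- n^{3} - 17 n^{2} - 94 n - 78}{30 \left(n^{3} + 17 n^{2} + 94 n + 168\right)}

The ratio is (k + 3)*(3*k + 16)/((k + 8)*(3*k + 13)).
A = k + 3, B = k + 8, C = k + 13/3.
Set up (k + 3)·f(k+1) − (k + 7)·f(k) − (k + 13/3) = 0.
d = 4 from the (1,1,1) case.
Match coefficients ⇒ f(k) = k*(k + 4)*(k**2 + 14*k + 63)/270.
Get s_k = R·t_k = k*(-k**2 - 14*k - 63)/(30*(k**3 + 14*k**2 + 63*k + 90)) with R(k) = B(k−1)f(k)/C(k) = k*(k + 4)*(k + 7)*(k**2 + 14*k + 63)/(90*(3*k + 13)).
Δs = 3*(-3*k - 13)/(k**5 + 25*k**4 + 245*k**3 + 1175*k**2 + 2754*k + 2520), as required.
Evaluate: s_(n+1) = (-n**3 - 17*n**2 - 94*n - 78)/(30*(n**3 + 17*n**2 + 94*n + 168)); subtract s_(0) = 0 ⇒ S(n) = (-n**3 - 17*n**2 - 94*n - 78)/(30*(n**3 + 17*n**2 + 94*n + 168)).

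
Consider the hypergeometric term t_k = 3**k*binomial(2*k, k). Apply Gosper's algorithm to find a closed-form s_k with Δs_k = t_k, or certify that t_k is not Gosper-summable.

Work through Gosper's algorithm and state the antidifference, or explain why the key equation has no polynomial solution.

none (Gosper's algorithm certifies no s_k)

The ratio is 6*(2*k + 1)/(k + 1).
Factor: A=12*k + 6; B=k + 1; C=1.
Need (12*k + 6)·f(k+1) − (k)·f(k) = 1.
Degrees (1,1,0) ⇒ d ≤ -1.
Bound -1 < 0, so the key equation has no polynomial solution.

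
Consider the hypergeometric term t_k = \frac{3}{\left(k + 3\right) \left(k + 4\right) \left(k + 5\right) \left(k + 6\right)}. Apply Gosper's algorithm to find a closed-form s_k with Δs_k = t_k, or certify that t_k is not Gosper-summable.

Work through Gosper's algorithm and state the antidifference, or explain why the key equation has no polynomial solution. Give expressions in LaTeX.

s_k = \frac{k \left(k^{2} + 12 k + 47\right)}{60 \left(k + 3\right) \left(k + 4\right) \left(k + 5\right)}

t_(k+1)/t_k = (k + 3)/(k + 7).
A = k + 3, B = k + 7, C = 1.
Set up (k + 3)·f(k+1) − (k + 6)·f(k) − (1) = 0.
deg f ≤ 3 (via 1,1,0).
A polynomial solution: f(k) = k*(k**2 + 12*k + 47)/180.
So s_k = (B(k−1)f/C)·t_k = (k*(k + 6)*(k**2 + 12*k + 47)/180)·t_k = k*(k**2 + 12*k + 47)/(60*(k + 3)*(k + 4)*(k + 5)).
Δs = 3/(k**4 + 18*k**3 + 119*k**2 + 342*k + 360), as required.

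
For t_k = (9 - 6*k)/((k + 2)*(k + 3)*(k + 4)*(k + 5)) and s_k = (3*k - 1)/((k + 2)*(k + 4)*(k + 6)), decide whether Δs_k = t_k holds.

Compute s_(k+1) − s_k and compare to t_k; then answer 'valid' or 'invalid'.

s_(k+1) = (3*k + 2)/((k + 3)*(k + 5)*(k + 7))
s_(k+1) − s_k = 3*(-2*k**3 - 14*k**2 - 4*k + 67)/(k**6 + 27*k**5 + 295*k**4 + 1665*k**3 + 5104*k**2 + 8028*k + 5040)
(s_(k+1) − s_k) − t_k = 3*(9*k**2 + 41*k - 59)/(k**6 + 27*k**5 + 295*k**4 + 1665*k**3 + 5104*k**2 + 8028*k + 5040)

Invalid: residual 3*(9*k**2 + 41*k - 59)/(k**6 + 27*k**5 + 295*k**4 + 1665*k**3 + 5104*k**2 + 8028*k + 5040) ≠ 0.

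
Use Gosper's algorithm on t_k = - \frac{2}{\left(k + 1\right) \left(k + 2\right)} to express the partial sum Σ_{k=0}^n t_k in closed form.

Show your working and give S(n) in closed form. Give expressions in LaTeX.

r(k) = (k + 1)/(k + 3) after simplifying.
So A=k + 1 and B=k + 3, with C=1.
Set up (k + 1)·f(k+1) − (k + 2)·f(k) − (1) = 0.
Bound: deg f ≤ 1.
Match coefficients ⇒ f(k) = k.
Then R = B(k−1)f/C = k*(k + 2), so s_k = R(k)·t_k = -2*k/(k + 1).
Δs = -2/(k**2 + 3*k + 2), as required.
Σ_(k=0)^n t_k = s_(n+1) − s_(0) = (2*(-n - 1)/(n + 2)) − (0), i.e. 2*(-n - 1)/(n + 2).

S(n) = \frac{2 \left(- n - 1\right)}{n + 2}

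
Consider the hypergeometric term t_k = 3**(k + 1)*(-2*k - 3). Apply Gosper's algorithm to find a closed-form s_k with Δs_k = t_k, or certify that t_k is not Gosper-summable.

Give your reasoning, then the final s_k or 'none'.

s_k = -3**(k + 1)*k

Ratio r(k) = 3*(2*k + 5)/(2*k + 3).
Normal form (A,B,C) = (3, 1, k + 3/2).
f must satisfy (3)·f(k+1) − (1)·f(k) = k + 3/2.
deg f ≤ 1 (via 0,0,1).
Solve for f: f(k) = k/2 (degree 1 ≤ 1).
Get s_k = R·t_k = -3**(k + 1)*k with R(k) = B(k−1)f(k)/C(k) = k/(2*k + 3).
Verify: 3**(k + 1)*(-2*k - 3) matches t_k.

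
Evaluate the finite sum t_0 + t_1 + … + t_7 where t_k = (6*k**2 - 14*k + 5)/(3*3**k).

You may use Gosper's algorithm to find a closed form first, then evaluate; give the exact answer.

Σ = 160/81

Ratio r(k) = (6*k**2 - 2*k - 3)/(3*(6*k**2 - 14*k + 5)).
Gosper form: A/B · C(k+1)/C(k) with A=1/3, B=1, C=k**2 - 7*k/3 + 5/6.
Need (1/3)·f(k+1) − (1)·f(k) = k**2 - 7*k/3 + 5/6.
From deg A=0, deg B=0, deg C=2: d=2.
Solving with deg f ≤ 2: f(k) = -(3*k**2 - 4*k + 2)/2.
Get s_k = R·t_k = (-3*k**2 + 4*k - 2)/3**k with R(k) = B(k−1)f(k)/C(k) = -3*(3*k**2 - 4*k + 2)/(6*k**2 - 14*k + 5).
Verify: (6*k**2 - 14*k + 5)/(3*3**k) matches t_k.
Σ_(k=0)^(7) t_k = s_(8) − s_(0) = -2/81 − (-2) = 160/81.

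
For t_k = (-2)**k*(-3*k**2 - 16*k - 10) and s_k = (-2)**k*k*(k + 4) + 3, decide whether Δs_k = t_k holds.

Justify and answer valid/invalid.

s_(k+1) = (-2)**(k + 1)*(k + 1)*(k + 5) + 3
s_(k+1) − s_k = (-2)**k*(-3*k**2 - 16*k - 10)
(s_(k+1) − s_k) − t_k = 0

valid (s_(k+1) − s_k reduces to t_k)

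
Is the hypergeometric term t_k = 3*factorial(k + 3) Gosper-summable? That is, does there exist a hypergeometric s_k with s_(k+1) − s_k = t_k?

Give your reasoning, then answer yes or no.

Step 1: r(k) = k + 4.
Take A(k)=k + 4, B(k)=1, C(k)=1.
Set up (k + 4)·f(k+1) − (1)·f(k) − (1) = 0.
From deg A=1, deg B=0, deg C=0: d=-1.
Negative degree bound (-1): no f exists, t_k not Gosper-summable.

No. Not Gosper-summable.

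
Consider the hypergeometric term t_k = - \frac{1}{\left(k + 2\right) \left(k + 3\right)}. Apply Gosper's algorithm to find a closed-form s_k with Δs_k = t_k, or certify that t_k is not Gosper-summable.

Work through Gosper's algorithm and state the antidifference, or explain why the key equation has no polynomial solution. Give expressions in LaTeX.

s_k = - \frac{k}{2 k + 4}

The ratio is (k + 2)/(k + 4).
So A=k + 2 and B=k + 4, with C=1.
Set up (k + 2)·f(k+1) − (k + 3)·f(k) − (1) = 0.
Bound: deg f ≤ 1.
Coefficient equations give f(k) = k/2.
Get s_k = R·t_k = -k/(2*k + 4) with R(k) = B(k−1)f(k)/C(k) = k*(k + 3)/2.
Δs = -1/(k**2 + 5*k + 6), as required.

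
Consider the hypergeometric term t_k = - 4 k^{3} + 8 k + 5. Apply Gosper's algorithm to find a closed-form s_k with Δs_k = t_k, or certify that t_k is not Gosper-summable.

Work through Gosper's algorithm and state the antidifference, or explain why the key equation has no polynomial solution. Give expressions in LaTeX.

Ratio r(k) = (8*k - 4*(k + 1)**3 + 13)/(-4*k**3 + 8*k + 5).
Take A(k)=1, B(k)=1, C(k)=k**3 - 2*k - 5/4.
Key eq: (1)·f(k+1) = (1)·f(k) + (k**3 - 2*k - 5/4).
Bound: deg f ≤ 4.
Solving with deg f ≤ 4: f(k) = k*(k**3 - 2*k**2 - 3*k - 1)/4.
Then R = B(k−1)f/C = k*(k**3 - 2*k**2 - 3*k - 1)/(4*k**3 - 8*k - 5), so s_k = R(k)·t_k = k*(-k**3 + 2*k**2 + 3*k + 1).
s_(k+1) − s_k = -4*k**3 + 8*k + 5 = t_k.

s_k = k \left(- k^{3} + 2 k^{2} + 3 k + 1\right)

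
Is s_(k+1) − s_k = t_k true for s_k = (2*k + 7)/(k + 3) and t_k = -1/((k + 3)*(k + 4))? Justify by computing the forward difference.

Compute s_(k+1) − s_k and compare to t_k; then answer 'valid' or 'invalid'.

valid; difference matches t_k

s_(k+1) = (2*k + 9)/(k + 4)
s_(k+1) − s_k = -1/(k**2 + 7*k + 12)
(s_(k+1) − s_k) − t_k = 0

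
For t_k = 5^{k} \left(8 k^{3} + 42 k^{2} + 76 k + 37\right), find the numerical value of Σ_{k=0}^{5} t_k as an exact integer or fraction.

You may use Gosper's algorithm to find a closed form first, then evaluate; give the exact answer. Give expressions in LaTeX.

r(k) = 5*(8*k**3 + 66*k**2 + 184*k + 163)/(8*k**3 + 42*k**2 + 76*k + 37) after simplifying.
So A=5 and B=1, with C=k**3 + 21*k**2/4 + 19*k/2 + 37/8.
Need (5)·f(k+1) − (1)·f(k) = k**3 + 21*k**2/4 + 19*k/2 + 37/8.
d = 3 from the (0,0,3) case.
Match coefficients ⇒ f(k) = (2*k**3 + 3*k**2 + 4*k - 2)/8.
Certificate R = B(k−1)f/C = (2*k**3 + 3*k**2 + 4*k - 2)/(8*k**3 + 42*k**2 + 76*k + 37) gives s_k = 5**k*(2*k**3 + 3*k**2 + 4*k - 2).
Δs = 5**k*(8*k**3 + 42*k**2 + 76*k + 37), as required.
Evaluate s at k=6 and k=0: 8781250 and -2; difference 8781252.

Σ = 8781252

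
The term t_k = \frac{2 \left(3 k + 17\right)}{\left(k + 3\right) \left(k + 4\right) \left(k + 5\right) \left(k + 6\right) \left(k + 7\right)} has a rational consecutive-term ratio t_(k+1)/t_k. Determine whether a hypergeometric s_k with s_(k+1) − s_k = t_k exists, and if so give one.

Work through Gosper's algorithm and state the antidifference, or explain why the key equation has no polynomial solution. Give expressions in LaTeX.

Ratio r(k) = (k + 3)*(3*k + 20)/((k + 8)*(3*k + 17)).
Gosper form: A/B · C(k+1)/C(k) with A=k + 3, B=k + 8, C=k + 17/3.
Need (k + 3)·f(k+1) − (k + 7)·f(k) = k + 17/3.
Bound: deg f ≤ 4.
Solving with deg f ≤ 4: f(k) = k*(k + 5)*(k**2 + 13*k + 54)/216.
R(k) = B(k−1)·f(k)/C(k) = k*(k + 5)*(k + 7)*(k**2 + 13*k + 54)/(72*(3*k + 17)); s_k = R·t_k = k*(k**2 + 13*k + 54)/(36*(k**3 + 13*k**2 + 54*k + 72)).
s_(k+1) − s_k = 2*(3*k + 17)/(k**5 + 25*k**4 + 245*k**3 + 1175*k**2 + 2754*k + 2520) = t_k.

s_k = \frac{k \left(k^{2} + 13 k + 54\right)}{36 \left(k^{3} + 13 k^{2} + 54 k + 72\right)}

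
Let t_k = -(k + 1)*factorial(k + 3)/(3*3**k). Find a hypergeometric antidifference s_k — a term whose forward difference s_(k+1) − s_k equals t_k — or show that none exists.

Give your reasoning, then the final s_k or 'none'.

Ratio r(k) = (k + 2)*(k + 4)/(3*(k + 1)).
So A=k/3 + 4/3 and B=1, with C=k + 1.
Solve (k/3 + 4/3)·f(k+1) − (1)·f(k) = k + 1.
Bound: deg f ≤ 0.
Match coefficients ⇒ f(k) = 3.
Get s_k = R·t_k = -factorial(k + 3)/3**k with R(k) = B(k−1)f(k)/C(k) = 3/(k + 1).
Δs = -(k + 1)*factorial(k + 3)/(3*3**k), as required.

s_k = -factorial(k + 3)/3**k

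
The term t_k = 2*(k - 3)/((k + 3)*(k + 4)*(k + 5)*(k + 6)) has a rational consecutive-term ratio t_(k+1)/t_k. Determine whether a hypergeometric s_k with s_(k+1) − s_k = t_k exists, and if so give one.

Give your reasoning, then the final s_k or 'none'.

The ratio is (k - 2)*(k + 3)/((k - 3)*(k + 7)).
A = k + 3, B = k + 7, C = k - 3.
Need (k + 3)·f(k+1) − (k + 6)·f(k) = k - 3.
deg f ≤ 3 (via 1,1,1).
A polynomial solution: f(k) = -k*(k**2 + 12*k + 107)/120.
R(k) = B(k−1)·f(k)/C(k) = -k*(k + 6)*(k**2 + 12*k + 107)/(120*(k - 3)); s_k = R·t_k = k*(-k**2 - 12*k - 107)/(60*(k + 3)*(k + 4)*(k + 5)).
Check: Δs_k = 2*(k - 3)/(k**4 + 18*k**3 + 119*k**2 + 342*k + 360). ✓

s_k = k*(-k**2 - 12*k - 107)/(60*(k + 3)*(k + 4)*(k + 5))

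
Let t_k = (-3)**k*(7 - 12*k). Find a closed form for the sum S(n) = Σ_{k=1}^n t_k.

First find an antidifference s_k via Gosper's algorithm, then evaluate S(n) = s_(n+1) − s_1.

Ratio r(k) = 3*(-12*k - 5)/(12*k - 7).
So A=-3 and B=1, with C=k - 7/12.
Key eq: (-3)·f(k+1) = (1)·f(k) + (k - 7/12).
deg f ≤ 1 (via 0,0,1).
Match coefficients ⇒ f(k) = -(3*k - 4)/12.
Certificate R = B(k−1)f/C = -(3*k - 4)/(12*k - 7) gives s_k = (-3)**k*(3*k - 4).
s_(k+1) − s_k = (-3)**k*(7 - 12*k) = t_k.
Telescope: S(n) = s_(n+1) − s_(1) = (-3)**(n + 1)*(3*n - 1) − (3) = -9*(-3)**n*n + 3*(-3)**n - 3.

S(n) = -9*(-3)**n*n + 3*(-3)**n - 3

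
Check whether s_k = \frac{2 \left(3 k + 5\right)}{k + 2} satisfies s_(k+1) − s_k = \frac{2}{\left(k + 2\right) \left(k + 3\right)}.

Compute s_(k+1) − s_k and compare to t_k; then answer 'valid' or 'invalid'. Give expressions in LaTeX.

s_(k+1) = 2*(3*k + 8)/(k + 3)
s_(k+1) − s_k = 2/(k**2 + 5*k + 6)
(s_(k+1) − s_k) − t_k = 0

valid (s_(k+1) − s_k reduces to t_k)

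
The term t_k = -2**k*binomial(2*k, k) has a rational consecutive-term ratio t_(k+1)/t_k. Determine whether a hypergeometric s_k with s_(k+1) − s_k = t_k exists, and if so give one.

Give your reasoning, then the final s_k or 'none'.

not Gosper-summable; s_k does not exist

r(k) = 4*(2*k + 1)/(k + 1) after simplifying.
A = 8*k + 4, B = k + 1, C = 1.
f must satisfy (8*k + 4)·f(k+1) − (k)·f(k) = 1.
d = -1 from the (1,1,0) case.
Negative degree bound (-1): no f exists, t_k not Gosper-summable.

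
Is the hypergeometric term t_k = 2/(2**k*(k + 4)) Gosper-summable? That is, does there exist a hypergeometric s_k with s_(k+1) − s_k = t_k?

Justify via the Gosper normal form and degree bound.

No. Not Gosper-summable.

Ratio r(k) = (k + 4)/(2*(k + 5)).
Take A(k)=k/2 + 2, B(k)=k + 5, C(k)=1.
f must satisfy (k/2 + 2)·f(k+1) − (k + 4)·f(k) = 1.
d = -1 from the (1,1,0) case.
Bound -1 < 0, so the key equation has no polynomial solution.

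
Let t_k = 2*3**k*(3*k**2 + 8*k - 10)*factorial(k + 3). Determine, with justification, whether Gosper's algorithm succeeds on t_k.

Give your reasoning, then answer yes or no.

The ratio is 3*(3*k**3 + 26*k**2 + 57*k + 4)/(3*k**2 + 8*k - 10).
A = 3*k + 12, B = 1, C = k**2 + 8*k/3 - 10/3.
Set up (3*k + 12)·f(k+1) − (1)·f(k) − (k**2 + 8*k/3 - 10/3) = 0.
Degrees (1,0,2) ⇒ d ≤ 1.
A polynomial solution: f(k) = (k - 2)/3.
Then R = B(k−1)f/C = (k - 2)/(3*k**2 + 8*k - 10), so s_k = R(k)·t_k = 2*3**k*(k - 2)*factorial(k + 3).
Verify: 2*3**k*(3*k**2 + 8*k - 10)*factorial(k + 3) matches t_k.

Yes. s_k = 2*3**k*(k - 2)*factorial(k + 3).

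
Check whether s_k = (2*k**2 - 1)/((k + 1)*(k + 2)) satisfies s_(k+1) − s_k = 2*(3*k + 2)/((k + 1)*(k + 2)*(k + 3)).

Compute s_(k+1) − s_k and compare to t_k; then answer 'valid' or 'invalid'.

s_(k+1) = (2*(k + 1)**2 - 1)/((k + 2)*(k + 3))
s_(k+1) − s_k = 2*(3*k + 2)/(k**3 + 6*k**2 + 11*k + 6)
(s_(k+1) − s_k) − t_k = 0

valid; difference matches t_k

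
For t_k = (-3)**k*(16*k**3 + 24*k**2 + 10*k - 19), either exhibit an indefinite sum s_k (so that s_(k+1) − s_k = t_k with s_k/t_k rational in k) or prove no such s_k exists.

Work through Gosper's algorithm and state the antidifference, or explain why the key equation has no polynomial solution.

s_k = (-3)**k*(-4*k**3 + 3*k**2 + 2*k + 4)

Step 1: r(k) = 3*(-16*k**3 - 72*k**2 - 106*k - 31)/(16*k**3 + 24*k**2 + 10*k - 19).
A = -3, B = 1, C = k**3 + 3*k**2/2 + 5*k/8 - 19/16.
Need (-3)·f(k+1) − (1)·f(k) = k**3 + 3*k**2/2 + 5*k/8 - 19/16.
From deg A=0, deg B=0, deg C=3: d=3.
Coefficient equations give f(k) = -(4*k**3 - 3*k**2 - 2*k - 4)/16.
Then R = B(k−1)f/C = -(4*k**3 - 3*k**2 - 2*k - 4)/(16*k**3 + 24*k**2 + 10*k - 19), so s_k = R(k)·t_k = (-3)**k*(-4*k**3 + 3*k**2 + 2*k + 4).
s_(k+1) − s_k = (-3)**k*(16*k**3 + 24*k**2 + 10*k - 19) = t_k.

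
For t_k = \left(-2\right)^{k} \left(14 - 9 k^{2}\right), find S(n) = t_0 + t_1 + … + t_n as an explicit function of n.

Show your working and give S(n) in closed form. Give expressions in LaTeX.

Ratio r(k) = 2*(14 - 9*(k + 1)**2)/(9*k**2 - 14).
Take A(k)=-2, B(k)=1, C(k)=k**2 - 14/9.
Solve (-2)·f(k+1) − (1)·f(k) = k**2 - 14/9.
From deg A=0, deg B=0, deg C=2: d=2.
Solve for f: f(k) = -(k - 2)*(3*k + 2)/9 (degree 2 ≤ 2).
Certificate R = B(k−1)f/C = -(k - 2)*(3*k + 2)/(9*k**2 - 14) gives s_k = (-2)**k*(3*k**2 - 4*k - 4).
Verify: (-2)**k*(14 - 9*k**2) matches t_k.
Σ_(k=0)^n t_k = s_(n+1) − s_(0) = ((-2)**(n + 1)*(3*n**2 + 2*n - 5)) − (-4), i.e. -6*(-2)**n*n**2 - 4*(-2)**n*n + 10*(-2)**n + 4.

S(n) = - 6 \left(-2\right)^{n} n^{2} - 4 \left(-2\right)^{n} n + 10 \left(-2\right)^{n} + 4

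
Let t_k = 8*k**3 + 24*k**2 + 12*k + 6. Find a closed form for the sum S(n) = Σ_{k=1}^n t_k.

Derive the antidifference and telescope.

Ratio r(k) = (4*k**3 + 24*k**2 + 42*k + 25)/(4*k**3 + 12*k**2 + 6*k + 3).
Normal form (A,B,C) = (1, 1, k**3 + 3*k**2 + 3*k/2 + 3/4).
Set up (1)·f(k+1) − (1)·f(k) − (k**3 + 3*k**2 + 3*k/2 + 3/4) = 0.
From deg A=0, deg B=0, deg C=3: d=4.
Solving with deg f ≤ 4: f(k) = k*(k**3 + 2*k**2 - 2*k + 2)/4.
Get s_k = R·t_k = 2*k*(k**3 + 2*k**2 - 2*k + 2) with R(k) = B(k−1)f(k)/C(k) = k*(k**3 + 2*k**2 - 2*k + 2)/(4*k**3 + 12*k**2 + 6*k + 3).
Verify: 8*k**3 + 24*k**2 + 12*k + 6 matches t_k.
Σ_(k=1)^n t_k = s_(n+1) − s_(1) = (2*n**4 + 12*n**3 + 20*n**2 + 16*n + 6) − (6), i.e. 2*n*(n**3 + 6*n**2 + 10*n + 8).

S(n) = 2*n*(n**3 + 6*n**2 + 10*n + 8)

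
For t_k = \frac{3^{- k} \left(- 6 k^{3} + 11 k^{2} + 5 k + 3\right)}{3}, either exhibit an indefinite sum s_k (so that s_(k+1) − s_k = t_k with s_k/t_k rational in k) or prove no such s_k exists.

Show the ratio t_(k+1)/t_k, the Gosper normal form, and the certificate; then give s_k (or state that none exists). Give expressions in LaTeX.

s_k = 3^{- k} k \left(3 k^{2} - k + 1\right)

The ratio is (6*k**3 + 7*k**2 - 9*k - 13)/(3*(6*k**3 - 11*k**2 - 5*k - 3)).
Normal form (A,B,C) = (1/3, 1, k**3 - 11*k**2/6 - 5*k/6 - 1/2).
Key eq: (1/3)·f(k+1) = (1)·f(k) + (k**3 - 11*k**2/6 - 5*k/6 - 1/2).
d = 3 from the (0,0,3) case.
Coefficient equations give f(k) = -k*(3*k**2 - k + 1)/2.
So s_k = (B(k−1)f/C)·t_k = (-3*k*(3*k**2 - k + 1)/(6*k**3 - 11*k**2 - 5*k - 3))·t_k = k*(3*k**2 - k + 1)/3**k.
s_(k+1) − s_k = (-6*k**3 + 11*k**2 + 5*k + 3)/(3*3**k) = t_k.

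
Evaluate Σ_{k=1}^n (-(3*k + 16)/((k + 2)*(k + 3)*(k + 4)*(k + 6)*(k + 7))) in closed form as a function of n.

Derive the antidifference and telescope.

Ratio r(k) = (k + 2)*(k + 6)*(3*k + 19)/((k + 5)*(k + 8)*(3*k + 16)).
A = k + 2, B = k + 8, C = k**2 + 31*k/3 + 80/3.
f must satisfy (k + 2)·f(k+1) − (k + 7)·f(k) = k**2 + 31*k/3 + 80/3.
deg f ≤ 5 (via 1,1,2).
Solving with deg f ≤ 5: f(k) = k*(k + 4)*(k + 5)*(k**2 + 11*k + 36)/108.
Then R = B(k−1)f/C = k*(k + 4)*(k + 7)*(k**2 + 11*k + 36)/(36*(3*k + 16)), so s_k = R(k)·t_k = k*(-k**2 - 11*k - 36)/(36*(k**3 + 11*k**2 + 36*k + 36)).
s_(k+1) − s_k = (-3*k - 16)/(k**5 + 22*k**4 + 185*k**3 + 740*k**2 + 1404*k + 1008) = t_k.
s_(n+1) = (-n**3 - 14*n**2 - 61*n - 48)/(36*(n**3 + 14*n**2 + 61*n + 84)) and s_(1) = -1/63, so S(n) = n*(-n**2 - 14*n - 61)/(84*(n**3 + 14*n**2 + 61*n + 84)).

S(n) = n*(-n**2 - 14*n - 61)/(84*(n**3 + 14*n**2 + 61*n + 84))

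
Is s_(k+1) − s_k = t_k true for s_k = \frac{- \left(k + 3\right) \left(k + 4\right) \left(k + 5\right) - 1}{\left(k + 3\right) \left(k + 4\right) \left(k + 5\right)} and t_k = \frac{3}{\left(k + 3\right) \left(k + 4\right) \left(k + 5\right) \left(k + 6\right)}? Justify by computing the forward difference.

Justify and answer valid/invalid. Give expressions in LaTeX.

Valid: the claim telescopes to t_k.

s_(k+1) = (-(k + 4)*(k + 5)*(k + 6) - 1)/((k + 4)*(k + 5)*(k + 6))
s_(k+1) − s_k = 3/(k**4 + 18*k**3 + 119*k**2 + 342*k + 360)
(s_(k+1) − s_k) − t_k = 0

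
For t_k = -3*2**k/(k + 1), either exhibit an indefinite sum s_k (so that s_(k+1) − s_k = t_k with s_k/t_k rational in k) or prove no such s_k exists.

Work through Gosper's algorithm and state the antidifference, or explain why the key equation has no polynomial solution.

no hypergeometric antidifference exists

t_(k+1)/t_k = 2*(k + 1)/(k + 2).
A = 2*k + 2, B = k + 2, C = 1.
Need (2*k + 2)·f(k+1) − (k + 1)·f(k) = 1.
Degrees (1,1,0) ⇒ d ≤ -1.
Negative degree bound (-1): no f exists, t_k not Gosper-summable.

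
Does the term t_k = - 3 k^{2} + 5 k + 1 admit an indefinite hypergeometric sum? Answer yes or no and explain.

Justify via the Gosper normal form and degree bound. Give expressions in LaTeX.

Compute t_(k+1)/t_k: get (3*k**2 + k - 3)/(3*k**2 - 5*k - 1).
So A=1 and B=1, with C=k**2 - 5*k/3 - 1/3.
Solve (1)·f(k+1) − (1)·f(k) = k**2 - 5*k/3 - 1/3.
Degrees (0,0,2) ⇒ d ≤ 3.
Coefficient equations give f(k) = k*(k**2 - 4*k + 2)/3.
So s_k = (B(k−1)f/C)·t_k = (k*(k**2 - 4*k + 2)/(3*k**2 - 5*k - 1))·t_k = k*(-k**2 + 4*k - 2).
s_(k+1) − s_k = -3*k**2 + 5*k + 1 = t_k.

Yes. s_k = k \left(- k^{2} + 4 k - 2\right).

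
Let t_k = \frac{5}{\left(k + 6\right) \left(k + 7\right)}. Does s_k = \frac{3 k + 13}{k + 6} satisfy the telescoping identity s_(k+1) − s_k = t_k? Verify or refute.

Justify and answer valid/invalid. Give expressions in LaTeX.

valid (s_(k+1) − s_k reduces to t_k)

s_(k+1) = (3*k + 16)/(k + 7)
s_(k+1) − s_k = 5/(k**2 + 13*k + 42)
(s_(k+1) − s_k) − t_k = 0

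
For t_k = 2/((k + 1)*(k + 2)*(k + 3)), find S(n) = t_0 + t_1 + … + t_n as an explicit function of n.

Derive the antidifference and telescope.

S(n) = (n**2 + 5*n + 4)/(2*(n**2 + 5*n + 6))

r(k) = (k + 1)/(k + 4) after simplifying.
A = k + 1, B = k + 4, C = 1.
Solve (k + 1)·f(k+1) − (k + 3)·f(k) = 1.
d = 2 from the (1,1,0) case.
A polynomial solution: f(k) = k*(k + 3)/4.
Get s_k = R·t_k = k*(k + 3)/(2*(k + 1)*(k + 2)) with R(k) = B(k−1)f(k)/C(k) = k*(k + 3)**2/4.
Check: Δs_k = 2/(k**3 + 6*k**2 + 11*k + 6). ✓
Telescope: S(n) = s_(n+1) − s_(0) = (n**2 + 5*n + 4)/(2*(n**2 + 5*n + 6)) − (0) = (n**2 + 5*n + 4)/(2*(n**2 + 5*n + 6)).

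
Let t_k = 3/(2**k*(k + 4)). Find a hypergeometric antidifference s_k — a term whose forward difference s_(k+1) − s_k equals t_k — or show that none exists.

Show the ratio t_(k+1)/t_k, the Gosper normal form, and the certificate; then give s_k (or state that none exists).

none (Gosper's algorithm certifies no s_k)

r(k) = (k + 4)/(2*(k + 5)) after simplifying.
Take A(k)=k/2 + 2, B(k)=k + 5, C(k)=1.
Key eq: (k/2 + 2)·f(k+1) = (k + 4)·f(k) + (1).
d = -1 from the (1,1,0) case.
Negative degree bound (-1): no f exists, t_k not Gosper-summable.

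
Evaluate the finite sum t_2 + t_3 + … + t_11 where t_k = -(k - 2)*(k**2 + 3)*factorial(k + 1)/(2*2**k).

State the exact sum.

r(k) = (k - 1)*(k + 2)*((k + 1)**2 + 3)/(2*(k - 2)*(k**2 + 3)) after simplifying.
So A=k/2 + 1 and B=1, with C=k**3 - 2*k**2 + 3*k - 6.
f must satisfy (k/2 + 1)·f(k+1) − (1)·f(k) = k**3 - 2*k**2 + 3*k - 6.
From deg A=1, deg B=0, deg C=3: d=2.
A polynomial solution: f(k) = 2*(k**2 - 4*k + 2).
Then R = B(k−1)f/C = 2*(k**2 - 4*k + 2)/((k - 2)*(k**2 + 3)), so s_k = R(k)·t_k = -(k**2 - 4*k + 2)*factorial(k + 1)/2**k.
s_(k+1) − s_k = -(k - 2)*(k**2 + 3)*factorial(k + 1)/(2*2**k) = t_k.
Σ_(k=2)^(11) t_k = s_(12) − s_(2) = -297972675/2 − (3) = -297972681/2.

Σ = -297972681/2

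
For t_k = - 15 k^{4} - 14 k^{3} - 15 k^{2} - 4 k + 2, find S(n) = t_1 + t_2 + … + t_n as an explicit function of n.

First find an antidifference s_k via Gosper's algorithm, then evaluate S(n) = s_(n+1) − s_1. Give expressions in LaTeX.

t_(k+1)/t_k = (15*k**4 + 74*k**3 + 147*k**2 + 136*k + 46)/(15*k**4 + 14*k**3 + 15*k**2 + 4*k - 2).
Gosper form: A/B · C(k+1)/C(k) with A=1, B=1, C=k**4 + 14*k**3/15 + k**2 + 4*k/15 - 2/15.
Solve (1)·f(k+1) − (1)·f(k) = k**4 + 14*k**3/15 + k**2 + 4*k/15 - 2/15.
deg f ≤ 5 (via 0,0,4).
Coefficient equations give f(k) = k*(3*k**4 - 4*k**3 + 3*k**2 - 2*k - 2)/15.
So s_k = (B(k−1)f/C)·t_k = (k*(3*k**4 - 4*k**3 + 3*k**2 - 2*k - 2)/(15*k**4 + 14*k**3 + 15*k**2 + 4*k - 2))·t_k = k*(-3*k**4 + 4*k**3 - 3*k**2 + 2*k + 2).
s_(k+1) − s_k = -15*k**4 - 14*k**3 - 15*k**2 - 4*k + 2 = t_k.
s_(n+1) = -3*n**5 - 11*n**4 - 17*n**3 - 13*n**2 - 2*n + 2 and s_(1) = 2, so S(n) = n*(-3*n**4 - 11*n**3 - 17*n**2 - 13*n - 2).

S(n) = n \left(- 3 n^{4} - 11 n^{3} - 17 n^{2} - 13 n - 2\right)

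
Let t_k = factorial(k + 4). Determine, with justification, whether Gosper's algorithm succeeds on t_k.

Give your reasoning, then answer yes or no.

Ratio r(k) = k + 5.
A = k + 5, B = 1, C = 1.
f must satisfy (k + 5)·f(k+1) − (1)·f(k) = 1.
Bound: deg f ≤ -1.
Negative degree bound (-1): no f exists, t_k not Gosper-summable.

No — negative degree bound, so no certificate f.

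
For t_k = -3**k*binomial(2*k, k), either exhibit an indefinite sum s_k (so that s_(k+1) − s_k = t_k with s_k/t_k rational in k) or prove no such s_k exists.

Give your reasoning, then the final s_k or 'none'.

not Gosper-summable; s_k does not exist

r(k) = 6*(2*k + 1)/(k + 1) after simplifying.
So A=12*k + 6 and B=k + 1, with C=1.
Key eq: (12*k + 6)·f(k+1) = (k)·f(k) + (1).
deg f ≤ -1 (via 1,1,0).
Negative degree bound (-1): no f exists, t_k not Gosper-summable.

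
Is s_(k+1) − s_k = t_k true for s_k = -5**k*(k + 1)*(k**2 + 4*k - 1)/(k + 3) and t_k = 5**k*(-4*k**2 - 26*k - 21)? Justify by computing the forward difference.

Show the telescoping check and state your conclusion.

Invalid: residual 5**k*(8*k**3 + 74*k**2 + 190*k + 128)/(k**2 + 7*k + 12) ≠ 0.

s_(k+1) = -5**(k + 1)*(k + 2)*(4*k + (k + 1)**2 + 3)/(k + 4)
s_(k+1) − s_k = 5**k*(-4*k**4 - 46*k**3 - 177*k**2 - 269*k - 124)/(k**2 + 7*k + 12)
(s_(k+1) − s_k) − t_k = 5**k*(8*k**3 + 74*k**2 + 190*k + 128)/(k**2 + 7*k + 12)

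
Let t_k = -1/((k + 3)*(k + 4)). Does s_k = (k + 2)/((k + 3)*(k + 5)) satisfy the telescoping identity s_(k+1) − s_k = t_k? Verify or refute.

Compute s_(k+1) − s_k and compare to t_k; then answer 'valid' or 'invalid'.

Invalid: residual 3*(2*k + 9)/(k**4 + 18*k**3 + 119*k**2 + 342*k + 360) ≠ 0.

s_(k+1) = (k + 3)/((k + 4)*(k + 6))
s_(k+1) − s_k = (-k**2 - 5*k - 3)/(k**4 + 18*k**3 + 119*k**2 + 342*k + 360)
(s_(k+1) − s_k) − t_k = 3*(2*k + 9)/(k**4 + 18*k**3 + 119*k**2 + 342*k + 360)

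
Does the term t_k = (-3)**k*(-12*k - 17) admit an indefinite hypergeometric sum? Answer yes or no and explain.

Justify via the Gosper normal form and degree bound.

r(k) = 3*(-12*k - 29)/(12*k + 17) after simplifying.
So A=-3 and B=1, with C=k + 17/12.
Key eq: (-3)·f(k+1) = (1)·f(k) + (k + 17/12).
From deg A=0, deg B=0, deg C=1: d=1.
Match coefficients ⇒ f(k) = -(3*k + 2)/12.
So s_k = (B(k−1)f/C)·t_k = (-(3*k + 2)/(12*k + 17))·t_k = (-3)**k*(3*k + 2).
s_(k+1) − s_k = (-3)**k*(-12*k - 17) = t_k.

Yes. s_k = (-3)**k*(3*k + 2).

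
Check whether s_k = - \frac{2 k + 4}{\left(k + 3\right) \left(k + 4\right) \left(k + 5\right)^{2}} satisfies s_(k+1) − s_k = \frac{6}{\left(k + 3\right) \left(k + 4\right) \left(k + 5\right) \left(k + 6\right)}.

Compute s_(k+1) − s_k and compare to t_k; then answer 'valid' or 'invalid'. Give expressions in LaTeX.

Invalid: residual \frac{6 \left(- 4 k - 21\right)}{k^{6} + 29 k^{5} + 347 k^{4} + 2191 k^{3} + 7692 k^{2} + 14220 k + 10800} ≠ 0.

s_(k+1) = 2*(-k - 3)/((k + 4)*(k + 5)*(k + 6)**2)
s_(k+1) − s_k = 6*(k**2 + 7*k + 9)/(k**6 + 29*k**5 + 347*k**4 + 2191*k**3 + 7692*k**2 + 14220*k + 10800)
(s_(k+1) − s_k) − t_k = 6*(-4*k - 21)/(k**6 + 29*k**5 + 347*k**4 + 2191*k**3 + 7692*k**2 + 14220*k + 10800)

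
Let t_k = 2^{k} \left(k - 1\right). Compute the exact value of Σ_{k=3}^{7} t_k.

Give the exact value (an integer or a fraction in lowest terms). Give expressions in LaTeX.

Σ = 1280

t_(k+1)/t_k = 2*k/(k - 1).
Take A(k)=2, B(k)=1, C(k)=k - 1.
Set up (2)·f(k+1) − (1)·f(k) − (k - 1) = 0.
Degrees (0,0,1) ⇒ d ≤ 1.
A polynomial solution: f(k) = k - 3.
R(k) = B(k−1)·f(k)/C(k) = (k - 3)/(k - 1); s_k = R·t_k = 2**k*(k - 3).
s_(k+1) − s_k = 2**k*(k - 1) = t_k.
Evaluate s at k=8 and k=3: 1280 and 0; difference 1280.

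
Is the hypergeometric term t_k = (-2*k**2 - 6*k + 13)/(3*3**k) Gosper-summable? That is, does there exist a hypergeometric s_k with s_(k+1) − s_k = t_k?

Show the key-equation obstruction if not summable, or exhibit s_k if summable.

t_(k+1)/t_k = (2*k**2 + 10*k - 5)/(3*(2*k**2 + 6*k - 13)).
So A=1/3 and B=1, with C=k**2 + 3*k - 13/2.
Solve (1/3)·f(k+1) − (1)·f(k) = k**2 + 3*k - 13/2.
Bound: deg f ≤ 2.
A polynomial solution: f(k) = -3*(k**2 + 4*k - 4)/2.
So s_k = (B(k−1)f/C)·t_k = (-3*(k**2 + 4*k - 4)/(2*k**2 + 6*k - 13))·t_k = (k**2 + 4*k - 4)/3**k.
s_(k+1) − s_k = (-2*k**2 - 6*k + 13)/(3*3**k) = t_k.

Yes. s_k = (k**2 + 4*k - 4)/3**k.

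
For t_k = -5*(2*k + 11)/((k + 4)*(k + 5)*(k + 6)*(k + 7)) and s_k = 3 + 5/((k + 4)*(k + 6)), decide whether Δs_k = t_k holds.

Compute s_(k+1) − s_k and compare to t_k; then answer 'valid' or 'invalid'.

s_(k+1) = 3 + 5/((k + 5)*(k + 7))
s_(k+1) − s_k = 5*(-2*k - 11)/(k**4 + 22*k**3 + 179*k**2 + 638*k + 840)
(s_(k+1) − s_k) − t_k = 0

valid (s_(k+1) − s_k reduces to t_k)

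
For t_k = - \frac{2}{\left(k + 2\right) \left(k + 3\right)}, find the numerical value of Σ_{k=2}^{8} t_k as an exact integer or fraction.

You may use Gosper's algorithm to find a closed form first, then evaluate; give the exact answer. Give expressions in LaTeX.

Ratio r(k) = (k + 2)/(k + 4).
Take A(k)=k + 2, B(k)=k + 4, C(k)=1.
Key eq: (k + 2)·f(k+1) = (k + 3)·f(k) + (1).
Degrees (1,1,0) ⇒ d ≤ 1.
A polynomial solution: f(k) = k/2.
So s_k = (B(k−1)f/C)·t_k = (k*(k + 3)/2)·t_k = -k/(k + 2).
Δs = -2/(k**2 + 5*k + 6), as required.
Σ_(k=2)^(8) t_k = s_(9) − s_(2) = -9/11 − (-1/2) = -7/22.

Σ = -7/22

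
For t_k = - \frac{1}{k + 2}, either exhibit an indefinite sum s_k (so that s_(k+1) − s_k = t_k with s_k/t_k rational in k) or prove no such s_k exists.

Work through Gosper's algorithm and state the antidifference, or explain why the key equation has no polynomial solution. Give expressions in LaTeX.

none (Gosper's algorithm certifies no s_k)

r(k) = (k + 2)/(k + 3) after simplifying.
Normal form (A,B,C) = (k + 2, k + 3, 1).
Solve (k + 2)·f(k+1) − (k + 2)·f(k) = 1.
From deg A=1, deg B=1, deg C=0: d=0.
Put f(k) = c0: A·f(k+1) − B(k−1)·f(k) − C = -1; need -1 = 0 — inconsistent ⇒ no f, not summable.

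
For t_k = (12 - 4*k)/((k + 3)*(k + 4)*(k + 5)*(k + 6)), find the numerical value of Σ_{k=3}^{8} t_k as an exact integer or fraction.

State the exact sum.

Compute t_(k+1)/t_k: get (k - 2)*(k + 3)/((k - 3)*(k + 7)).
So A=k + 3 and B=k + 7, with C=k - 3.
Need (k + 3)·f(k+1) − (k + 6)·f(k) = k - 3.
deg f ≤ 3 (via 1,1,1).
Match coefficients ⇒ f(k) = -k*(k**2 + 12*k + 107)/120.
So s_k = (B(k−1)f/C)·t_k = (-k*(k + 6)*(k**2 + 12*k + 107)/(120*(k - 3)))·t_k = k*(k**2 + 12*k + 107)/(30*(k + 3)*(k + 4)*(k + 5)).
s_(k+1) − s_k = 4*(3 - k)/(k**4 + 18*k**3 + 119*k**2 + 342*k + 360) = t_k.
Evaluate s at k=9 and k=3: 37/910 and 19/420; difference -5/1092.

Σ = -5/1092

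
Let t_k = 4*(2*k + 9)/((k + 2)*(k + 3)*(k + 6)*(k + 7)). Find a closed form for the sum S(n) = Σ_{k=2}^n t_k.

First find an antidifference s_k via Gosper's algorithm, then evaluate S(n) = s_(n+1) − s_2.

t_(k+1)/t_k = (k + 2)*(k + 6)*(2*k + 11)/((k + 4)*(k + 8)*(2*k + 9)).
A = k + 2, B = k + 8, C = k**3 + 27*k**2/2 + 121*k/2 + 90.
Key eq: (k + 2)·f(k+1) = (k + 7)·f(k) + (k**3 + 27*k**2/2 + 121*k/2 + 90).
d = 5 from the (1,1,3) case.
Coefficient equations give f(k) = k*(k + 3)*(k + 4)*(k + 5)*(k + 8)/24.
Then R = B(k−1)f/C = k*(k + 3)*(k + 7)*(k + 8)/(12*(2*k + 9)), so s_k = R(k)·t_k = k*(k + 8)/(3*(k**2 + 8*k + 12)).
Check: Δs_k = 4*(2*k + 9)/(k**4 + 18*k**3 + 113*k**2 + 288*k + 252). ✓
s_(n+1) = (n**2 + 10*n + 9)/(3*(n**2 + 10*n + 21)) and s_(2) = 5/24, so S(n) = (n**2 + 10*n - 11)/(8*(n**2 + 10*n + 21)).

S(n) = (n**2 + 10*n - 11)/(8*(n**2 + 10*n + 21))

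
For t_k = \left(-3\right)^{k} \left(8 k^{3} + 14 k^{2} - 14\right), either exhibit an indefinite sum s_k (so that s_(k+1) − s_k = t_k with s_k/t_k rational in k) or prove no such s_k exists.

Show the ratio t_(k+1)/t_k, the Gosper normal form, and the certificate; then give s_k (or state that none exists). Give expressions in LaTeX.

s_k = \left(-3\right)^{k} \left(- 2 k^{3} + k^{2} + 3 k + 2\right)

Compute t_(k+1)/t_k: get 3*(-4*(k + 1)**3 - 7*(k + 1)**2 + 7)/(4*k**3 + 7*k**2 - 7).
Gosper form: A/B · C(k+1)/C(k) with A=-3, B=1, C=k**3 + 7*k**2/4 - 7/4.
Need (-3)·f(k+1) − (1)·f(k) = k**3 + 7*k**2/4 - 7/4.
deg f ≤ 3 (via 0,0,3).
A polynomial solution: f(k) = -(2*k**3 - k**2 - 3*k - 2)/8.
So s_k = (B(k−1)f/C)·t_k = (-(2*k**3 - k**2 - 3*k - 2)/(2*(4*k**3 + 7*k**2 - 7)))·t_k = (-3)**k*(-2*k**3 + k**2 + 3*k + 2).
Verify: (-3)**k*(8*k**3 + 14*k**2 - 14) matches t_k.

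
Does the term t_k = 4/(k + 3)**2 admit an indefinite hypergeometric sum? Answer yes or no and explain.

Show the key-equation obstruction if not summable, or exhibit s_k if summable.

r(k) = (k + 3)**2/(k + 4)**2 after simplifying.
So A=k**2 + 6*k + 9 and B=k**2 + 8*k + 16, with C=1.
Set up (k**2 + 6*k + 9)·f(k+1) − (k**2 + 6*k + 9)·f(k) − (1) = 0.
deg f ≤ 0 (via 2,2,0).
Write f(k) = c0. Then LHS − RHS = -1, requiring -1 = 0: contradictory. No certificate.

No; the coefficient equations for f are inconsistent.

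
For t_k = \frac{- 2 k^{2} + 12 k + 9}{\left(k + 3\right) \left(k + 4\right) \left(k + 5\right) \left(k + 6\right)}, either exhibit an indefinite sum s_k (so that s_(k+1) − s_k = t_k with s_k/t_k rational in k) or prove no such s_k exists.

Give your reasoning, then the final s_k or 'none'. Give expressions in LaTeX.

The ratio is (k + 3)*(12*k - 2*(k + 1)**2 + 21)/((k + 7)*(-2*k**2 + 12*k + 9)).
Factor: A=k + 3; B=k + 7; C=k**2 - 6*k - 9/2.
Set up (k + 3)·f(k+1) − (k + 6)·f(k) − (k**2 - 6*k - 9/2) = 0.
deg f ≤ 3 (via 1,1,2).
Match coefficients ⇒ f(k) = -k*(2*k + 1)/2.
R(k) = B(k−1)·f(k)/C(k) = -k*(k + 6)*(2*k + 1)/(2*k**2 - 12*k - 9); s_k = R·t_k = k*(2*k + 1)/((k + 3)*(k + 4)*(k + 5)).
s_(k+1) − s_k = (-2*k**2 + 12*k + 9)/(k**4 + 18*k**3 + 119*k**2 + 342*k + 360) = t_k.

s_k = \frac{k \left(2 k + 1\right)}{\left(k + 3\right) \left(k + 4\right) \left(k + 5\right)}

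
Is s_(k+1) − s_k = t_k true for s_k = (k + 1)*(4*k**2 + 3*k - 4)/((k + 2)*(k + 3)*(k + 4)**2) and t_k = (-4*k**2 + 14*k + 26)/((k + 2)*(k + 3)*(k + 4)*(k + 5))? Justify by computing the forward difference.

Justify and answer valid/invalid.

Invalid: residual 3*(8*k**3 + 25*k**2 - 71*k - 124)/(k**6 + 23*k**5 + 217*k**4 + 1073*k**3 + 2926*k**2 + 4160*k + 2400) ≠ 0.

s_(k+1) = (k + 2)*(3*k + 4*(k + 1)**2 - 1)/((k + 3)*(k + 4)*(k + 5)**2)
s_(k+1) − s_k = (-4*k**4 + 2*k**3 + 147*k**2 + 301*k + 148)/(k**6 + 23*k**5 + 217*k**4 + 1073*k**3 + 2926*k**2 + 4160*k + 2400)
(s_(k+1) − s_k) − t_k = 3*(8*k**3 + 25*k**2 - 71*k - 124)/(k**6 + 23*k**5 + 217*k**4 + 1073*k**3 + 2926*k**2 + 4160*k + 2400)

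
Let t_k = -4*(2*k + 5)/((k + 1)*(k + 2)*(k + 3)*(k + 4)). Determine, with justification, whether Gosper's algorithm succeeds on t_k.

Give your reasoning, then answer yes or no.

Yes. s_k = 4*k*(-k - 4)/(3*(k**2 + 4*k + 3)).

Ratio r(k) = (k + 1)*(2*k + 7)/((k + 5)*(2*k + 5)).
Normal form (A,B,C) = (k + 1, k + 5, k + 5/2).
Key eq: (k + 1)·f(k+1) = (k + 4)·f(k) + (k + 5/2).
deg f ≤ 3 (via 1,1,1).
A polynomial solution: f(k) = k*(k + 2)*(k + 4)/6.
Then R = B(k−1)f/C = k*(k + 2)*(k + 4)**2/(3*(2*k + 5)), so s_k = R(k)·t_k = 4*k*(-k - 4)/(3*(k**2 + 4*k + 3)).
s_(k+1) − s_k = 4*(-2*k - 5)/(k**4 + 10*k**3 + 35*k**2 + 50*k + 24) = t_k.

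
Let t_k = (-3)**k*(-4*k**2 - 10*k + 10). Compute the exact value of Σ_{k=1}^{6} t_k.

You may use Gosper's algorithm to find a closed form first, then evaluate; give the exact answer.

Σ = -113730

t_(k+1)/t_k = 3*(-5*k - 2*(k + 1)**2)/(2*k**2 + 5*k - 5).
Gosper form: A/B · C(k+1)/C(k) with A=-3, B=1, C=k**2 + 5*k/2 - 5/2.
Key eq: (-3)·f(k+1) = (1)·f(k) + (k**2 + 5*k/2 - 5/2).
From deg A=0, deg B=0, deg C=2: d=2.
Solving with deg f ≤ 2: f(k) = -(k**2 + k - 4)/4.
Certificate R = B(k−1)f/C = -(k**2 + k - 4)/(2*(2*k**2 + 5*k - 5)) gives s_k = (-3)**k*(k**2 + k - 4).
s_(k+1) − s_k = (-3)**k*(-4*k**2 - 10*k + 10) = t_k.
Evaluate s at k=7 and k=1: -113724 and 6; difference -113730.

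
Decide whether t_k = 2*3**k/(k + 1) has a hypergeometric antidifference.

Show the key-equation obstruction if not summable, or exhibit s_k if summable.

No; the degree bound rules out any f.

r(k) = 3*(k + 1)/(k + 2) after simplifying.
So A=3*k + 3 and B=k + 2, with C=1.
Need (3*k + 3)·f(k+1) − (k + 1)·f(k) = 1.
Bound: deg f ≤ -1.
deg f ≤ -1 is impossible — no certificate.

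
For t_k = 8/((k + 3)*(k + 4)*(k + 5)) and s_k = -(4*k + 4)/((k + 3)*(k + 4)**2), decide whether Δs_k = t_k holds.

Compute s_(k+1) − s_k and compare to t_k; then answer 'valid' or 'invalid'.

s_(k+1) = 4*(-k - 2)/((k + 4)*(k + 5)**2)
s_(k+1) − s_k = 4*(2*k**2 + 9*k + 1)/(k**5 + 21*k**4 + 175*k**3 + 723*k**2 + 1480*k + 1200)
(s_(k+1) − s_k) − t_k = 12*(-3*k - 13)/(k**5 + 21*k**4 + 175*k**3 + 723*k**2 + 1480*k + 1200)

Invalid: residual 12*(-3*k - 13)/(k**5 + 21*k**4 + 175*k**3 + 723*k**2 + 1480*k + 1200) ≠ 0.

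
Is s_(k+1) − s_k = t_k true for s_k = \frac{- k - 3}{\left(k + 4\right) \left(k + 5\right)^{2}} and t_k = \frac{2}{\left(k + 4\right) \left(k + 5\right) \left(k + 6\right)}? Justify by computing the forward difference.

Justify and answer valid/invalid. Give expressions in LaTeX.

Invalid: residual \frac{2 \left(- 3 k - 16\right)}{k^{5} + 26 k^{4} + 269 k^{3} + 1384 k^{2} + 3540 k + 3600} ≠ 0.

s_(k+1) = (-k - 4)/((k + 5)*(k + 6)**2)
s_(k+1) − s_k = ((k + 3)*(k + 6)**2 - (k + 4)**2*(k + 5))/((k + 4)*(k + 5)**2*(k + 6)**2)
(s_(k+1) − s_k) − t_k = 2*(-3*k - 16)/(k**5 + 26*k**4 + 269*k**3 + 1384*k**2 + 3540*k + 3600)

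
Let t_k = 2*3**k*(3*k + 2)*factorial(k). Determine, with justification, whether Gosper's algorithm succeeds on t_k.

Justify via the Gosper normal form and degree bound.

Yes. s_k = 2*3**k*factorial(k).

Ratio r(k) = 3*(k + 1)*(3*k + 5)/(3*k + 2).
Gosper form: A/B · C(k+1)/C(k) with A=3*k + 3, B=1, C=k + 2/3.
Need (3*k + 3)·f(k+1) − (1)·f(k) = k + 2/3.
d = 0 from the (1,0,1) case.
Solving with deg f ≤ 0: f(k) = 1/3.
Certificate R = B(k−1)f/C = 1/(3*k + 2) gives s_k = 2*3**k*factorial(k).
Check: Δs_k = 2*3**k*(3*k + 2)*factorial(k). ✓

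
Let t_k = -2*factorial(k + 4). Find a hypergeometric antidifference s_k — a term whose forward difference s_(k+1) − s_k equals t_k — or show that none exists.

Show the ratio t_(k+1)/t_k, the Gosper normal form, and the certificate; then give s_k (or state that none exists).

r(k) = k + 5 after simplifying.
Factor: A=k + 5; B=1; C=1.
Solve (k + 5)·f(k+1) − (1)·f(k) = 1.
Bound: deg f ≤ -1.
deg f ≤ -1 is impossible — no certificate.

not Gosper-summable; s_k does not exist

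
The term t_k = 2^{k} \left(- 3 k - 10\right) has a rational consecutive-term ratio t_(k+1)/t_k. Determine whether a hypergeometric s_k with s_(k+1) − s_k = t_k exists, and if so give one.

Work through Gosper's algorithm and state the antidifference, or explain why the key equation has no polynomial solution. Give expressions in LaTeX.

t_(k+1)/t_k = 2*(3*k + 13)/(3*k + 10).
Take A(k)=2, B(k)=1, C(k)=k + 10/3.
Solve (2)·f(k+1) − (1)·f(k) = k + 10/3.
Degrees (0,0,1) ⇒ d ≤ 1.
Solving with deg f ≤ 1: f(k) = (3*k + 4)/3.
R(k) = B(k−1)·f(k)/C(k) = (3*k + 4)/(3*k + 10); s_k = R·t_k = 2**k*(-3*k - 4).
s_(k+1) − s_k = 2**k*(-3*k - 10) = t_k.

s_k = 2^{k} \left(- 3 k - 4\right)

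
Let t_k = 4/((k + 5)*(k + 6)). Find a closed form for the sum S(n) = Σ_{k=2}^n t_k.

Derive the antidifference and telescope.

t_(k+1)/t_k = (k + 5)/(k + 7).
Factor: A=k + 5; B=k + 7; C=1.
Set up (k + 5)·f(k+1) − (k + 6)·f(k) − (1) = 0.
Bound: deg f ≤ 1.
Solving with deg f ≤ 1: f(k) = k/5.
Get s_k = R·t_k = 4*k/(5*(k + 5)) with R(k) = B(k−1)f(k)/C(k) = k*(k + 6)/5.
s_(k+1) − s_k = 4/(k**2 + 11*k + 30) = t_k.
Evaluate: s_(n+1) = 4*(n + 1)/(5*(n + 6)); subtract s_(2) = 8/35 ⇒ S(n) = 4*(n - 1)/(7*(n + 6)).

S(n) = 4*(n - 1)/(7*(n + 6))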